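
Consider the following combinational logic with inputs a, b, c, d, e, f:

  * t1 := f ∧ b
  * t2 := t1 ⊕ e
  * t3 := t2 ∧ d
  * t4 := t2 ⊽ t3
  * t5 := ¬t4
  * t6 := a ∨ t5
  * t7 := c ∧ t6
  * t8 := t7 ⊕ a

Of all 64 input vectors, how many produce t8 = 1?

24

t8 = t7 ⊕ a must be 1, so t7 and a differ.
Enumerating the 64 input combinations, 24 give t8 = 1 and 40 give t8 = 0.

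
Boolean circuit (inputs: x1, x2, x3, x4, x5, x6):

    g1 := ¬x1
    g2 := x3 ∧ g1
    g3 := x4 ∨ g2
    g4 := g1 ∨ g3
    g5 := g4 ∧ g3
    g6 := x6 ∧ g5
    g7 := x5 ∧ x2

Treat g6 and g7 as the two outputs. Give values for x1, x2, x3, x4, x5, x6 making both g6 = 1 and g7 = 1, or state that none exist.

x1=0, x2=1, x3=1, x4=1, x5=1, x6=1

Check with x1=0, x2=1, x3=1, x4=1, x5=1, x6=1:
g1 = ¬x1 = ¬0 = 1
g2 = x3 ∧ g1 = 1 ∧ 1 = 1
g3 = x4 ∨ g2 = 1 ∨ 1 = 1
g4 = g1 ∨ g3 = 1 ∨ 1 = 1
g5 = g4 ∧ g3 = 1 ∧ 1 = 1
g6 = x6 ∧ g5 = 1 ∧ 1 = 1
g7 = x5 ∧ x2 = 1 ∧ 1 = 1
So g6 = 1 and g7 = 1.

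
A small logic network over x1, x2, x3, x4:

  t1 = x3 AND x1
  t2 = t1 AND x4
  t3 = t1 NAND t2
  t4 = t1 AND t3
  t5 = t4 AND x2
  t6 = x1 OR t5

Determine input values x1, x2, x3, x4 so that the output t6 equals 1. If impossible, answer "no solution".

x1=1, x2=0, x3=1, x4=0

Check with x1=1, x2=0, x3=1, x4=0:
t1 = x3 AND x1 = 1 AND 1 = 1
t2 = t1 AND x4 = 1 AND 0 = 0
t3 = t1 NAND t2 = 1 NAND 0 = 1
t4 = t1 AND t3 = 1 AND 1 = 1
t5 = t4 AND x2 = 1 AND 0 = 0
t6 = x1 OR t5 = 1 OR 0 = 1
So t6 = 1 as required.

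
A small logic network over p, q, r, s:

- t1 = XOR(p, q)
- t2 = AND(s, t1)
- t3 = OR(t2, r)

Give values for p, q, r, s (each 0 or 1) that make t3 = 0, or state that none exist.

p=1, q=1, r=0, s=0

t3 = OR(t2, r) must be 0, so both t2 = 0 and r = 0.
Check with p=1, q=1, r=0, s=0:
t1 = XOR(p, q) = XOR(1, 1) = 0
t2 = AND(s, t1) = AND(0, 0) = 0
t3 = OR(t2, r) = OR(0, 0) = 0
So t3 = 0 as required.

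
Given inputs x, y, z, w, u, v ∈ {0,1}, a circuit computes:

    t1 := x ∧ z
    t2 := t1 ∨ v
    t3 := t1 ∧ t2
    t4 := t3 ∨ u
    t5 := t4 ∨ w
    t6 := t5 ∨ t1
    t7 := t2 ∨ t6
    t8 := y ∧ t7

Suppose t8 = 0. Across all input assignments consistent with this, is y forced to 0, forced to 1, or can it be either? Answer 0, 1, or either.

either

Both values of y occur among assignments with t8 = 0:
  y=0: x=0, y=0, z=0, w=0, u=0, v=0
  y=1: x=0, y=1, z=0, w=0, u=0, v=0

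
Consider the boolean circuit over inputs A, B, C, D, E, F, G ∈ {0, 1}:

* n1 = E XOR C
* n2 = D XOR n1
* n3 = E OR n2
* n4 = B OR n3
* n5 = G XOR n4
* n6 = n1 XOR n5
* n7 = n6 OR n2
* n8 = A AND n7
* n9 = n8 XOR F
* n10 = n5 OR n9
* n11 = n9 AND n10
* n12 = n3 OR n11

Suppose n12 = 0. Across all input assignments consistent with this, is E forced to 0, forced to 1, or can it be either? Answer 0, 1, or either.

0

n12 = n3 OR n11 must be 0, so both n3 = 0 and n11 = 0.
Every assignment with n12 = 0 has E = 0; there are 16 such assignment(s).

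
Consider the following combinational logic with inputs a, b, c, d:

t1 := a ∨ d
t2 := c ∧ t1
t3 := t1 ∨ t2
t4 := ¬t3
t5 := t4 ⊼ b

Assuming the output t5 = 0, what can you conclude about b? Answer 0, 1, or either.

1

t5 = t4 ⊼ b must be 0, so both t4 = 1 and b = 1.
t4 = ¬t3 must be 1, so t3 = 0.
Every assignment with t5 = 0 has b = 1; there are 2 such assignment(s).
  a=0, b=1, c=0, d=0
  a=0, b=1, c=1, d=0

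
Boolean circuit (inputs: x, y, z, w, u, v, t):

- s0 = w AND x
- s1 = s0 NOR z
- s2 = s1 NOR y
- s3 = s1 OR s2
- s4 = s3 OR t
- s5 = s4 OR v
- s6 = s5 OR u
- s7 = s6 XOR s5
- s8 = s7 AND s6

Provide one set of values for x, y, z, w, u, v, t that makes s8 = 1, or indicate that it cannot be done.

s8 = s7 AND s6 must be 1, so both s7 = 1 and s6 = 1.
s7 = s6 XOR s5 must be 1, so s6 and s5 differ.
s6 = s5 OR u must be 1, so at least one of s5, u is 1.
Check with x=1, y=1, z=0, w=1, u=1, v=0, t=0:
s0 = w AND x = 1 AND 1 = 1
s1 = s0 NOR z = 1 NOR 0 = 0
s2 = s1 NOR y = 0 NOR 1 = 0
s3 = s1 OR s2 = 0 OR 0 = 0
s4 = s3 OR t = 0 OR 0 = 0
s5 = s4 OR v = 0 OR 0 = 0
s6 = s5 OR u = 0 OR 1 = 1
s7 = s6 XOR s5 = 1 XOR 0 = 1
s8 = s7 AND s6 = 1 AND 1 = 1
So s8 = 1 as required.

x=1, y=1, z=0, w=1, u=1, v=0, t=0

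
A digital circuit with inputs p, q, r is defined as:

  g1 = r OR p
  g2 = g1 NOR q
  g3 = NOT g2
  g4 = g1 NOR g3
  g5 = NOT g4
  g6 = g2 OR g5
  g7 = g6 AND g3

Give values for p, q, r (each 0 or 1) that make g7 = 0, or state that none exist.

g7 = g6 AND g3 must be 0, so at least one of g6, g3 is 0.
Check with p=0 q=0 r=0:
g1 = r OR p = 0 OR 0 = 0
g2 = g1 NOR q = 0 NOR 0 = 1
g3 = NOT g2 = NOT 1 = 0
g4 = g1 NOR g3 = 0 NOR 0 = 1
g5 = NOT g4 = NOT 1 = 0
g6 = g2 OR g5 = 1 OR 0 = 1
g7 = g6 AND g3 = 1 AND 0 = 0
So g7 = 0 as required.

p=0 q=0 r=0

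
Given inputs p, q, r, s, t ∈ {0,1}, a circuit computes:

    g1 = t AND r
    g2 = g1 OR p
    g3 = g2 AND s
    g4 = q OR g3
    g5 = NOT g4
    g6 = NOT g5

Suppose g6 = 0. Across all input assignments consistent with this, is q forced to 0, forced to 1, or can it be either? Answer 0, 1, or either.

g6 = NOT g5 must be 0, so g5 = 1.
Every assignment with g6 = 0 has q = 0; there are 11 such assignment(s).

0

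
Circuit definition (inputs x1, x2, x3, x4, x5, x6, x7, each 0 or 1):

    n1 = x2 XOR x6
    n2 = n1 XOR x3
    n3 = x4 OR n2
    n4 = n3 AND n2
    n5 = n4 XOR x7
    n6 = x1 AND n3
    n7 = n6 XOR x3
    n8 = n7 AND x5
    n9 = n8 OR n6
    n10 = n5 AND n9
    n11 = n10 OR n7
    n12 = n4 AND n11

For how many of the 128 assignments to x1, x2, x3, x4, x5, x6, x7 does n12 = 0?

n12 = n4 AND n11 must be 0, so at least one of n4, n11 is 0.
Enumerating the 128 input combinations, 88 give n12 = 0 and 40 give n12 = 1.

88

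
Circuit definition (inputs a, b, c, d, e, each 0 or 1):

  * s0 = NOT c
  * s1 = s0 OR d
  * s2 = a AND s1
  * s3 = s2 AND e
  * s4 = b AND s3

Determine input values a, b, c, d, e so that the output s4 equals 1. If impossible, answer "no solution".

Check with a=1, b=1, c=0, d=0, e=1:
s0 = NOT c = NOT 0 = 1
s1 = s0 OR d = 1 OR 0 = 1
s2 = a AND s1 = 1 AND 1 = 1
s3 = s2 AND e = 1 AND 1 = 1
s4 = b AND s3 = 1 AND 1 = 1
So s4 = 1 as required.

a=1, b=1, c=0, d=0, e=1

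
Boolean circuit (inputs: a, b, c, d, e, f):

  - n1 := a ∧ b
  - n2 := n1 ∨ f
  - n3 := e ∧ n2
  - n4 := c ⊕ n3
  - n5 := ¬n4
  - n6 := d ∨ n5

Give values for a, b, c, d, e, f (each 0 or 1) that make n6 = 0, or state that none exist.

n6 = d ∨ n5 must be 0, so both d = 0 and n5 = 0.
Check with a=0, b=0, c=1, d=0, e=0, f=0:
n1 = a ∧ b = 0 ∧ 0 = 0
n2 = n1 ∨ f = 0 ∨ 0 = 0
n3 = e ∧ n2 = 0 ∧ 0 = 0
n4 = c ⊕ n3 = 1 ⊕ 0 = 1
n5 = ¬n4 = ¬1 = 0
n6 = d ∨ n5 = 0 ∨ 0 = 0
So n6 = 0 as required.

a=0, b=0, c=1, d=0, e=0, f=0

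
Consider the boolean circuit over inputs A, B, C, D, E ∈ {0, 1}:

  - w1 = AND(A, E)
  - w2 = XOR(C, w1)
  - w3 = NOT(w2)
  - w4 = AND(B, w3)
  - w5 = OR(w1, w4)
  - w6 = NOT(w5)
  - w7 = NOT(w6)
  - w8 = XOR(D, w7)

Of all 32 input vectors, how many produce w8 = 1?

16

w8 = XOR(D, w7) must be 1, so D and w7 differ.
Enumerating the 32 input combinations, 16 give w8 = 1 and 16 give w8 = 0.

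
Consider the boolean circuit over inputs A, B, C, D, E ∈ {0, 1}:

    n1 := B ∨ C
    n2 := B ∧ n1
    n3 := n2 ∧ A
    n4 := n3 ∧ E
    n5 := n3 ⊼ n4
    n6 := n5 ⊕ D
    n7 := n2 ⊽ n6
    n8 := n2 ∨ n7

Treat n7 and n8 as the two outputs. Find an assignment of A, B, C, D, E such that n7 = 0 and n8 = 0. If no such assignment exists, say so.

Check with A=0, B=0, C=1, D=0, E=1:
n1 = B ∨ C = 0 ∨ 1 = 1
n2 = B ∧ n1 = 0 ∧ 1 = 0
n3 = n2 ∧ A = 0 ∧ 0 = 0
n4 = n3 ∧ E = 0 ∧ 1 = 0
n5 = n3 ⊼ n4 = 0 ⊼ 0 = 1
n6 = n5 ⊕ D = 1 ⊕ 0 = 1
n7 = n2 ⊽ n6 = 0 ⊽ 1 = 0
n8 = n2 ∨ n7 = 0 ∨ 0 = 0
So n7 = 0 and n8 = 0.

A=0, B=0, C=1, D=0, E=1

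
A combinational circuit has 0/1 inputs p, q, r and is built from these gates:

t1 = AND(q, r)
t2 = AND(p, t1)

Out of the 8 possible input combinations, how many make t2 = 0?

t2 = AND(p, t1) must be 0, so at least one of p, t1 is 0.
Enumerating the 8 input combinations, 7 give t2 = 0 and 1 give t2 = 1.

7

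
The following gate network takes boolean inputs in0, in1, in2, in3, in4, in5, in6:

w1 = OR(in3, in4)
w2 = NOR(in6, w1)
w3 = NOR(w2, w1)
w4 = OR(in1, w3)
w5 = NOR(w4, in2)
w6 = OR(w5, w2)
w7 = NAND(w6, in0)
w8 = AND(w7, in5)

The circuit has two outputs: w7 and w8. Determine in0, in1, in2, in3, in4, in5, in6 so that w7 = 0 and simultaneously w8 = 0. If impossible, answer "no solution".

in0=1, in1=0, in2=0, in3=1, in4=0, in5=0, in6=0

Check with in0=1, in1=0, in2=0, in3=1, in4=0, in5=0, in6=0:
w1 = OR(in3, in4) = OR(1, 0) = 1
w2 = NOR(in6, w1) = NOR(0, 1) = 0
w3 = NOR(w2, w1) = NOR(0, 1) = 0
w4 = OR(in1, w3) = OR(0, 0) = 0
w5 = NOR(w4, in2) = NOR(0, 0) = 1
w6 = OR(w5, w2) = OR(1, 0) = 1
w7 = NAND(w6, in0) = NAND(1, 1) = 0
w8 = AND(w7, in5) = AND(0, 0) = 0
So w7 = 0 and w8 = 0.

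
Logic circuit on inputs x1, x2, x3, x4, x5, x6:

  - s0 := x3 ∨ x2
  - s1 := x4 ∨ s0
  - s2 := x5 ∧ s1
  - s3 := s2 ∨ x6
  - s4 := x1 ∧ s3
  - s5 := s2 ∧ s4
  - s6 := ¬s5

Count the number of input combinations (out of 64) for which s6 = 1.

50

s6 = ¬s5 must be 1, so s5 = 0.
s5 = s2 ∧ s4 must be 0, so at least one of s2, s4 is 0.
Enumerating the 64 input combinations, 50 give s6 = 1 and 14 give s6 = 0.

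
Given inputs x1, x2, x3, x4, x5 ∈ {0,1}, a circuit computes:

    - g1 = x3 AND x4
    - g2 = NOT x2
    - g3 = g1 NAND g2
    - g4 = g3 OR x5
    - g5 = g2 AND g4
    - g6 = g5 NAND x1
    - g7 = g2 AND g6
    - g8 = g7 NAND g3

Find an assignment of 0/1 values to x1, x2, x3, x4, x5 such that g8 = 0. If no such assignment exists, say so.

x1=0, x2=0, x3=0, x4=1, x5=1

g8 = g7 NAND g3 must be 0, so both g7 = 1 and g3 = 1.
g7 = g2 AND g6 must be 1, so both g2 = 1 and g6 = 1.
Check with x1=0, x2=0, x3=0, x4=1, x5=1:
g1 = x3 AND x4 = 0 AND 1 = 0
g2 = NOT x2 = NOT 0 = 1
g3 = g1 NAND g2 = 0 NAND 1 = 1
g4 = g3 OR x5 = 1 OR 1 = 1
g5 = g2 AND g4 = 1 AND 1 = 1
g6 = g5 NAND x1 = 1 NAND 0 = 1
g7 = g2 AND g6 = 1 AND 1 = 1
g8 = g7 NAND g3 = 1 NAND 1 = 0
So g8 = 0 as required.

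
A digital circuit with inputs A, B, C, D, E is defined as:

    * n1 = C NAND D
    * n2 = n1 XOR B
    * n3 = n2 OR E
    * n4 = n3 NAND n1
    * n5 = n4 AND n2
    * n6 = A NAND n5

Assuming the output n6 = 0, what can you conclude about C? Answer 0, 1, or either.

1

n6 = A NAND n5 must be 0, so both A = 1 and n5 = 1.
n5 = n4 AND n2 must be 1, so both n4 = 1 and n2 = 1.
Every assignment with n6 = 0 has C = 1; there are 2 such assignment(s).
  A=1, B=1, C=1, D=1, E=0
  A=1, B=1, C=1, D=1, E=1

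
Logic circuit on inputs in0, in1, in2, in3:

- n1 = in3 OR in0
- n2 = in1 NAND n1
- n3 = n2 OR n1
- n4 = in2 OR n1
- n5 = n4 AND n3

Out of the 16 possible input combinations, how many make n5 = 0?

2

n5 = n4 AND n3 must be 0, so at least one of n4, n3 is 0.
Satisfying assignments:
  in0=0, in1=0, in2=0, in3=0
  in0=0, in1=1, in2=0, in3=0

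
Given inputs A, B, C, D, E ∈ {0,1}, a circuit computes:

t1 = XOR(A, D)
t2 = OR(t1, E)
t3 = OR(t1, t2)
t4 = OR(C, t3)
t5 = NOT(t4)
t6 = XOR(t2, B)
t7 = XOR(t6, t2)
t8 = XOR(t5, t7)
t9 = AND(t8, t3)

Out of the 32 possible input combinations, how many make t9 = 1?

12

t9 = AND(t8, t3) must be 1, so both t8 = 1 and t3 = 1.
t8 = XOR(t5, t7) must be 1, so t5 and t7 differ.
Enumerating the 32 input combinations, 12 give t9 = 1 and 20 give t9 = 0.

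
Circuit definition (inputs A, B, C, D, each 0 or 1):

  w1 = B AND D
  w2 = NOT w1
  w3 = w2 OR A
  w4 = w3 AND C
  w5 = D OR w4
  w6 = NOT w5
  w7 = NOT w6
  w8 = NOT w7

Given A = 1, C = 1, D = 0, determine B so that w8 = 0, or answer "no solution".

w8 = NOT w7 must be 0, so w7 = 1.
Check with A = 1, C = 1, D = 0 and B=1:
w1 = B AND D = 1 AND 0 = 0
w2 = NOT w1 = NOT 0 = 1
w3 = w2 OR A = 1 OR 1 = 1
w4 = w3 AND C = 1 AND 1 = 1
w5 = D OR w4 = 0 OR 1 = 1
w6 = NOT w5 = NOT 1 = 0
w7 = NOT w6 = NOT 0 = 1
w8 = NOT w7 = NOT 1 = 0
So w8 = 0.

B=1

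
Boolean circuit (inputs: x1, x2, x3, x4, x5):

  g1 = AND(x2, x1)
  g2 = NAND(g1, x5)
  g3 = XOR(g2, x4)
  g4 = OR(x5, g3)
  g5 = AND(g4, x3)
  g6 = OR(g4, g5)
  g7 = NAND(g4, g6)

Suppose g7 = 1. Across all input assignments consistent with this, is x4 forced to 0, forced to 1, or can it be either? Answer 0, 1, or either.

g7 = NAND(g4, g6) must be 1, so at least one of g4, g6 is 0.
Every assignment with g7 = 1 has x4 = 1; there are 8 such assignment(s).

1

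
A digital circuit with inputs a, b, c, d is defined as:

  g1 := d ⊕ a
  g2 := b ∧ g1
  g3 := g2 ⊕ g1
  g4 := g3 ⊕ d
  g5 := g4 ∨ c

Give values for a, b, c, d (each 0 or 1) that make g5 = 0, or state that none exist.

g5 = g4 ∨ c must be 0, so both g4 = 0 and c = 0.
g4 = g3 ⊕ d must be 0, so g3 and d are equal.
Check with a=0 b=0 c=0 d=1:
g1 = d ⊕ a = 1 ⊕ 0 = 1
g2 = b ∧ g1 = 0 ∧ 1 = 0
g3 = g2 ⊕ g1 = 0 ⊕ 1 = 1
g4 = g3 ⊕ d = 1 ⊕ 1 = 0
g5 = g4 ∨ c = 0 ∨ 0 = 0
So g5 = 0 as required.

a=0 b=0 c=0 d=1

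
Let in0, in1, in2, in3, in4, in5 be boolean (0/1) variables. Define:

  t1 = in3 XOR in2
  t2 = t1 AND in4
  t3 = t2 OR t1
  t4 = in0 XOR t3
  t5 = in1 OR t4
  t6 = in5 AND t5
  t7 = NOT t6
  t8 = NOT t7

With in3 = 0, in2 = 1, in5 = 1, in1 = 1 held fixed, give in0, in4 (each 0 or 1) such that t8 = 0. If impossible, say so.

no solution exists

With in3 = 0, in2 = 1, in5 = 1, in1 = 1 fixed, none of the 4 settings of in0, in4 give t8 = 0.
For example, with in0=1, in4=0:
t1 = in3 XOR in2 = 0 XOR 1 = 1
t2 = t1 AND in4 = 1 AND 0 = 0
t3 = t2 OR t1 = 0 OR 1 = 1
t4 = in0 XOR t3 = 1 XOR 1 = 0
t5 = in1 OR t4 = 1 OR 0 = 1
t6 = in5 AND t5 = 1 AND 1 = 1
t7 = NOT t6 = NOT 1 = 0
t8 = NOT t7 = NOT 0 = 1
giving t8 = 1 ≠ 0.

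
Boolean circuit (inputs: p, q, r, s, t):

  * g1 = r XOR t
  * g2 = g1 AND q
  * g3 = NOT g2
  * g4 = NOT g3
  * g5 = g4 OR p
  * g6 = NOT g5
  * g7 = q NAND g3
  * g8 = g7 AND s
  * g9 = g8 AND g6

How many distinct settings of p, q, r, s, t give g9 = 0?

28

g9 = g8 AND g6 must be 0, so at least one of g8, g6 is 0.
Enumerating the 32 input combinations, 28 give g9 = 0 and 4 give g9 = 1.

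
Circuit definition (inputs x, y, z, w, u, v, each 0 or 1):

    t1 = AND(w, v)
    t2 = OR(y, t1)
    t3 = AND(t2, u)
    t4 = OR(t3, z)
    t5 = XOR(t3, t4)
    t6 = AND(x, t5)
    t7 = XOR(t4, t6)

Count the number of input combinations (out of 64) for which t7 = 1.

31

t7 = XOR(t4, t6) must be 1, so t4 and t6 differ.
Enumerating the 64 input combinations, 31 give t7 = 1 and 33 give t7 = 0.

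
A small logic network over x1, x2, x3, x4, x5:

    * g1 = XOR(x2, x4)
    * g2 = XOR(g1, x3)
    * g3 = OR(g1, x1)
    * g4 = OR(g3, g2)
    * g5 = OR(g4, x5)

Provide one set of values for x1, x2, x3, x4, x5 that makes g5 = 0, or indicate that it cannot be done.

x1=0 x2=1 x3=0 x4=1 x5=0

g5 = OR(g4, x5) must be 0, so both g4 = 0 and x5 = 0.
g4 = OR(g3, g2) must be 0, so both g3 = 0 and g2 = 0.
Check with x1=0 x2=1 x3=0 x4=1 x5=0:
g1 = XOR(x2, x4) = XOR(1, 1) = 0
g2 = XOR(g1, x3) = XOR(0, 0) = 0
g3 = OR(g1, x1) = OR(0, 0) = 0
g4 = OR(g3, g2) = OR(0, 0) = 0
g5 = OR(g4, x5) = OR(0, 0) = 0
So g5 = 0 as required.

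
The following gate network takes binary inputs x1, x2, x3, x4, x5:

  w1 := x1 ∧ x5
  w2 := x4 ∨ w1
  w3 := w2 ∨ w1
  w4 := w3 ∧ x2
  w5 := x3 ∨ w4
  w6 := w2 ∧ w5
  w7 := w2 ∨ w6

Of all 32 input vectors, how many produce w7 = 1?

w7 = w2 ∨ w6 must be 1, so at least one of w2, w6 is 1.
Enumerating the 32 input combinations, 20 give w7 = 1 and 12 give w7 = 0.

20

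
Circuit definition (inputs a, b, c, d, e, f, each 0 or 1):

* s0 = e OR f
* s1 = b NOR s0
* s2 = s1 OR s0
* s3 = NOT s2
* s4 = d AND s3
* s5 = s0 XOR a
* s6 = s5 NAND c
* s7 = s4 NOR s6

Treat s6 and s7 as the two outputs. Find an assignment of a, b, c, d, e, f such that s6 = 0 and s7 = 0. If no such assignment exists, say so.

Check with a=1 b=1 c=1 d=1 e=0 f=0:
s0 = e OR f = 0 OR 0 = 0
s1 = b NOR s0 = 1 NOR 0 = 0
s2 = s1 OR s0 = 0 OR 0 = 0
s3 = NOT s2 = NOT 0 = 1
s4 = d AND s3 = 1 AND 1 = 1
s5 = s0 XOR a = 0 XOR 1 = 1
s6 = s5 NAND c = 1 NAND 1 = 0
s7 = s4 NOR s6 = 1 NOR 0 = 0
So s6 = 0 and s7 = 0.

a=1 b=1 c=1 d=1 e=0 f=0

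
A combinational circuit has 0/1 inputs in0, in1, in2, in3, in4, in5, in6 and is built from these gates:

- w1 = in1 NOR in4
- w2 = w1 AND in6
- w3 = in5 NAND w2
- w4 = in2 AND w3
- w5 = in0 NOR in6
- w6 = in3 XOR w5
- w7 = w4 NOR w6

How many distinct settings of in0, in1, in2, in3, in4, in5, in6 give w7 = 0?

94

w7 = w4 NOR w6 must be 0, so at least one of w4, w6 is 1.
Enumerating the 128 input combinations, 94 give w7 = 0 and 34 give w7 = 1.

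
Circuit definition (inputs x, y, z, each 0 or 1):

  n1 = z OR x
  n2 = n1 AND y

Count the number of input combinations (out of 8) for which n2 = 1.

3

n2 = n1 AND y must be 1, so both n1 = 1 and y = 1.
Satisfying assignments:
  x=0, y=1, z=1
  x=1, y=1, z=0
  x=1, y=1, z=1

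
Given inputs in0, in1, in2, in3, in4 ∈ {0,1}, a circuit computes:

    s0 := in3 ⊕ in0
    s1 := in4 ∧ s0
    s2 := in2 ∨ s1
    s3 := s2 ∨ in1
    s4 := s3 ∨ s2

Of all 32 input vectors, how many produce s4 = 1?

s4 = s3 ∨ s2 must be 1, so at least one of s3, s2 is 1.
Enumerating the 32 input combinations, 26 give s4 = 1 and 6 give s4 = 0.

26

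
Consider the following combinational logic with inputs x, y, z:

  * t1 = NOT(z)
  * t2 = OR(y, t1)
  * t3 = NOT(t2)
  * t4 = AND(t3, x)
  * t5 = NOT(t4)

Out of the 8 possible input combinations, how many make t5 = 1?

7

t5 = NOT(t4) must be 1, so t4 = 0.
t4 = AND(t3, x) must be 0, so at least one of t3, x is 0.
Enumerating the 8 input combinations, 7 give t5 = 1 and 1 give t5 = 0.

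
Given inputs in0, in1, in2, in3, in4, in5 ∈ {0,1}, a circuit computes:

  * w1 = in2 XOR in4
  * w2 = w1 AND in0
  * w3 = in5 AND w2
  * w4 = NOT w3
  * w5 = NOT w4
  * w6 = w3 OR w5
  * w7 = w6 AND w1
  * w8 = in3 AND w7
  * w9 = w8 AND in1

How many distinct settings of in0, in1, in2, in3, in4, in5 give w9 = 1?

2

w9 = w8 AND in1 must be 1, so both w8 = 1 and in1 = 1.
w8 = in3 AND w7 must be 1, so both in3 = 1 and w7 = 1.
w7 = w6 AND w1 must be 1, so both w6 = 1 and w1 = 1.
Satisfying assignments:
  in0=1, in1=1, in2=0, in3=1, in4=1, in5=1
  in0=1, in1=1, in2=1, in3=1, in4=0, in5=1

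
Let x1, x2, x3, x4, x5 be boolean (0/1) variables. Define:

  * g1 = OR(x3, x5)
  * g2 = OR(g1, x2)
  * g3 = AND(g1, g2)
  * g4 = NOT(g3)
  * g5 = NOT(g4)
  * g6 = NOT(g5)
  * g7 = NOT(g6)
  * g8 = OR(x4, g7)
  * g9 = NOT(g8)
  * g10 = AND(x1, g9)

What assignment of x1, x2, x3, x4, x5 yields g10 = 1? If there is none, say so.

Check with x1=1, x2=0, x3=0, x4=0, x5=0:
g1 = OR(x3, x5) = OR(0, 0) = 0
g2 = OR(g1, x2) = OR(0, 0) = 0
g3 = AND(g1, g2) = AND(0, 0) = 0
g4 = NOT(g3) = NOT 0 = 1
g5 = NOT(g4) = NOT 1 = 0
g6 = NOT(g5) = NOT 0 = 1
g7 = NOT(g6) = NOT 1 = 0
g8 = OR(x4, g7) = OR(0, 0) = 0
g9 = NOT(g8) = NOT 0 = 1
g10 = AND(x1, g9) = AND(1, 1) = 1
So g10 = 1 as required.

x1=1, x2=0, x3=0, x4=0, x5=0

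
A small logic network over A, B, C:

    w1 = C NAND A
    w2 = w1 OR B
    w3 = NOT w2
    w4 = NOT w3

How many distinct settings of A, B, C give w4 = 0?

1

w4 = NOT w3 must be 0, so w3 = 1.
Enumerating the 8 input combinations, 1 give w4 = 0 and 7 give w4 = 1.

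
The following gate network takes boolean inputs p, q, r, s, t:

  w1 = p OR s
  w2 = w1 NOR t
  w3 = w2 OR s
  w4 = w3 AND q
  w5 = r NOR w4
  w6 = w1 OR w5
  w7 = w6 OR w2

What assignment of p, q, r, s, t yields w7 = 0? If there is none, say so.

p=0, q=1, r=1, s=0, t=1

Check with p=0, q=1, r=1, s=0, t=1:
w1 = p OR s = 0 OR 0 = 0
w2 = w1 NOR t = 0 NOR 1 = 0
w3 = w2 OR s = 0 OR 0 = 0
w4 = w3 AND q = 0 AND 1 = 0
w5 = r NOR w4 = 1 NOR 0 = 0
w6 = w1 OR w5 = 0 OR 0 = 0
w7 = w6 OR w2 = 0 OR 0 = 0
So w7 = 0 as required.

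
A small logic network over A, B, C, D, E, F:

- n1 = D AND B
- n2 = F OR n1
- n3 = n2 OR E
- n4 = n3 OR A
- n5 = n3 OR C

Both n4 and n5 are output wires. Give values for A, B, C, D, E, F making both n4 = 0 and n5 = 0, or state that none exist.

Check with A=0, B=0, C=0, D=0, E=0, F=0:
n1 = D AND B = 0 AND 0 = 0
n2 = F OR n1 = 0 OR 0 = 0
n3 = n2 OR E = 0 OR 0 = 0
n4 = n3 OR A = 0 OR 0 = 0
n5 = n3 OR C = 0 OR 0 = 0
So n4 = 0 and n5 = 0.

A=0, B=0, C=0, D=0, E=0, F=0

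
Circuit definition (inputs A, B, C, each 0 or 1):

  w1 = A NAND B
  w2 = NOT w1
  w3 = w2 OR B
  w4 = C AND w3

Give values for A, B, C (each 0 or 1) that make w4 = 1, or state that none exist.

A=1, B=1, C=1

w4 = C AND w3 must be 1, so both C = 1 and w3 = 1.
Check with A=1, B=1, C=1:
w1 = A NAND B = 1 NAND 1 = 0
w2 = NOT w1 = NOT 0 = 1
w3 = w2 OR B = 1 OR 1 = 1
w4 = C AND w3 = 1 AND 1 = 1
So w4 = 1 as required.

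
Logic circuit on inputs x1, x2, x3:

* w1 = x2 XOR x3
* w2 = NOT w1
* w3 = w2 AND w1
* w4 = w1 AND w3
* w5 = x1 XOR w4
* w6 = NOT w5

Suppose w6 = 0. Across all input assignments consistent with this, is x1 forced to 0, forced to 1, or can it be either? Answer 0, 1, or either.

w6 = NOT w5 must be 0, so w5 = 1.
w5 = x1 XOR w4 must be 1, so x1 and w4 differ.
Every assignment with w6 = 0 has x1 = 1; there are 4 such assignment(s).
  x1=1, x2=0, x3=0
  x1=1, x2=0, x3=1
  x1=1, x2=1, x3=0
  x1=1, x2=1, x3=1

1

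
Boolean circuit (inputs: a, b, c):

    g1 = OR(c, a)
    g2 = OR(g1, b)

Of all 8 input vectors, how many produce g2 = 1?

g2 = OR(g1, b) must be 1, so at least one of g1, b is 1.
Enumerating the 8 input combinations, 7 give g2 = 1 and 1 give g2 = 0.

7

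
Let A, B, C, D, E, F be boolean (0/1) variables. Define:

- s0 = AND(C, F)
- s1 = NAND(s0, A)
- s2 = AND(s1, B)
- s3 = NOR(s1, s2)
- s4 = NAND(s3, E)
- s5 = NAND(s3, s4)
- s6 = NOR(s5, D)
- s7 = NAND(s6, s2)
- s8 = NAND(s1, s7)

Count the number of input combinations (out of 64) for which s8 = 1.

s8 = NAND(s1, s7) must be 1, so at least one of s1, s7 is 0.
Enumerating the 64 input combinations, 8 give s8 = 1 and 56 give s8 = 0.

8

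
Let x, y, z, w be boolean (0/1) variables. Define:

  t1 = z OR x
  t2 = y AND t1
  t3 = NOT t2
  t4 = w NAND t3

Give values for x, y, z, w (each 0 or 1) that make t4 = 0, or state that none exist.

t4 = w NAND t3 must be 0, so both w = 1 and t3 = 1.
Check with x=0 y=0 z=0 w=1:
t1 = z OR x = 0 OR 0 = 0
t2 = y AND t1 = 0 AND 0 = 0
t3 = NOT t2 = NOT 0 = 1
t4 = w NAND t3 = 1 NAND 1 = 0
So t4 = 0 as required.

x=0 y=0 z=0 w=1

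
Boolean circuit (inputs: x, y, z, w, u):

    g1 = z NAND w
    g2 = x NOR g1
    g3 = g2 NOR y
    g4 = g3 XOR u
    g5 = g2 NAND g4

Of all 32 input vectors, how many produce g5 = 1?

g5 = g2 NAND g4 must be 1, so at least one of g2, g4 is 0.
Enumerating the 32 input combinations, 30 give g5 = 1 and 2 give g5 = 0.

30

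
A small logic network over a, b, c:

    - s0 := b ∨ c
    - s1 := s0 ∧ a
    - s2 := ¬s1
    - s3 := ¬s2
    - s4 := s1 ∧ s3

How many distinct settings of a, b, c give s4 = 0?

s4 = s1 ∧ s3 must be 0, so at least one of s1, s3 is 0.
Satisfying assignments:
  a=0, b=0, c=0
  a=0, b=0, c=1
  a=0, b=1, c=0
  a=0, b=1, c=1
  a=1, b=0, c=0

5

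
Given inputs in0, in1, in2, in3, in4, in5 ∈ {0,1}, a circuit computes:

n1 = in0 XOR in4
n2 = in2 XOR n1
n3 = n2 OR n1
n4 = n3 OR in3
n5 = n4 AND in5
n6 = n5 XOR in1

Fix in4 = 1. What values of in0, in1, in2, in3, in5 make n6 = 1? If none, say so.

in0=0, in1=0, in2=1, in3=0, in5=1

n6 = n5 XOR in1 must be 1, so n5 and in1 differ.
Check with in4 = 1 and in0=0, in1=0, in2=1, in3=0, in5=1:
n1 = in0 XOR in4 = 0 XOR 1 = 1
n2 = in2 XOR n1 = 1 XOR 1 = 0
n3 = n2 OR n1 = 0 OR 1 = 1
n4 = n3 OR in3 = 1 OR 0 = 1
n5 = n4 AND in5 = 1 AND 1 = 1
n6 = n5 XOR in1 = 1 XOR 0 = 1
So n6 = 1.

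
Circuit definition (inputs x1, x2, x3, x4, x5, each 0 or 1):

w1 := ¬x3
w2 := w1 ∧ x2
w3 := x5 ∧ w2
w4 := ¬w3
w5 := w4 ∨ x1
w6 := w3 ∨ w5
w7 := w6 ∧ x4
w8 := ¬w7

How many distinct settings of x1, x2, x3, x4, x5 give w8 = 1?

16

w8 = ¬w7 must be 1, so w7 = 0.
w7 = w6 ∧ x4 must be 0, so at least one of w6, x4 is 0.
Enumerating the 32 input combinations, 16 give w8 = 1 and 16 give w8 = 0.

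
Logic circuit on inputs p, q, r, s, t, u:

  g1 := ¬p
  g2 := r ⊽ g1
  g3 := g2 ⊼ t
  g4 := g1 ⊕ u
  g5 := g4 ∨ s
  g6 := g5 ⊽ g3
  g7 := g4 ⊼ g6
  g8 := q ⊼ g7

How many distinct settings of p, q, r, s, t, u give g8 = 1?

g8 = q ⊼ g7 must be 1, so at least one of q, g7 is 0.
Enumerating the 64 input combinations, 32 give g8 = 1 and 32 give g8 = 0.

32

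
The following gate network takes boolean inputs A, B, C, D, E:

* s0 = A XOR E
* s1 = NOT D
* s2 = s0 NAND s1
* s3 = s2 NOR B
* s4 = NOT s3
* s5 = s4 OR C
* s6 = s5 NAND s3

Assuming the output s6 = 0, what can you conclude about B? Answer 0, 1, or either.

0

s6 = s5 NAND s3 must be 0, so both s5 = 1 and s3 = 1.
s5 = s4 OR C must be 1, so at least one of s4, C is 1.
Every assignment with s6 = 0 has B = 0; there are 2 such assignment(s).
  A=0, B=0, C=1, D=0, E=1
  A=1, B=0, C=1, D=0, E=0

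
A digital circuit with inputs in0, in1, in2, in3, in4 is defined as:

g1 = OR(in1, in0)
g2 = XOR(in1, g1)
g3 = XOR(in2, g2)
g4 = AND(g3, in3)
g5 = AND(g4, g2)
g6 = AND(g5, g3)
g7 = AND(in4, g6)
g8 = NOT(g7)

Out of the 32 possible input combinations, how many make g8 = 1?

31

g8 = NOT(g7) must be 1, so g7 = 0.
g7 = AND(in4, g6) must be 0, so at least one of in4, g6 is 0.
Enumerating the 32 input combinations, 31 give g8 = 1 and 1 give g8 = 0.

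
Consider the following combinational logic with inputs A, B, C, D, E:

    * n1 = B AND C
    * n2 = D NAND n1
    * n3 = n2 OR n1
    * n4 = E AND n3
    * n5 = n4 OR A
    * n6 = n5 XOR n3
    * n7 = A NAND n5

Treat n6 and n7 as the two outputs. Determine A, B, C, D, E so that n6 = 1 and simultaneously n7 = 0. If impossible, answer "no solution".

no solution exists

Across all 32 input combinations, none give both n6 = 1 and n7 = 0.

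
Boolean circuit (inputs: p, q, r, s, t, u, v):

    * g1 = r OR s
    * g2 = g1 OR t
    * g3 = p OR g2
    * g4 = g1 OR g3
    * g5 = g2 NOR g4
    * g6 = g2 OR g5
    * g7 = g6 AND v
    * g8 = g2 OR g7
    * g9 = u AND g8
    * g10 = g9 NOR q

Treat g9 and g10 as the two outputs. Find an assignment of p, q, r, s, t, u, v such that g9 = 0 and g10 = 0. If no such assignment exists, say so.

p=1, q=1, r=0, s=0, t=0, u=1, v=1

Check with p=1, q=1, r=0, s=0, t=0, u=1, v=1:
g1 = r OR s = 0 OR 0 = 0
g2 = g1 OR t = 0 OR 0 = 0
g3 = p OR g2 = 1 OR 0 = 1
g4 = g1 OR g3 = 0 OR 1 = 1
g5 = g2 NOR g4 = 0 NOR 1 = 0
g6 = g2 OR g5 = 0 OR 0 = 0
g7 = g6 AND v = 0 AND 1 = 0
g8 = g2 OR g7 = 0 OR 0 = 0
g9 = u AND g8 = 1 AND 0 = 0
g10 = g9 NOR q = 0 NOR 1 = 0
So g9 = 0 and g10 = 0.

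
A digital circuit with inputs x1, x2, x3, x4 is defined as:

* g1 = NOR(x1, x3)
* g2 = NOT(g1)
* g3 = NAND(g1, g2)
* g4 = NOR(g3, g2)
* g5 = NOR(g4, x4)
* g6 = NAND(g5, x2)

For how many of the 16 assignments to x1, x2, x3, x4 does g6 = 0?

g6 = NAND(g5, x2) must be 0, so both g5 = 1 and x2 = 1.
Satisfying assignments:
  x1=0, x2=1, x3=0, x4=0
  x1=0, x2=1, x3=1, x4=0
  x1=1, x2=1, x3=0, x4=0
  x1=1, x2=1, x3=1, x4=0

4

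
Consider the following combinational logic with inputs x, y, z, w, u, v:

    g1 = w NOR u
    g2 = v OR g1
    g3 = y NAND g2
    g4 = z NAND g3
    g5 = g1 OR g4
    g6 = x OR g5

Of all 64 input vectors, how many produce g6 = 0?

g6 = x OR g5 must be 0, so both x = 0 and g5 = 0.
Enumerating the 64 input combinations, 9 give g6 = 0 and 55 give g6 = 1.

9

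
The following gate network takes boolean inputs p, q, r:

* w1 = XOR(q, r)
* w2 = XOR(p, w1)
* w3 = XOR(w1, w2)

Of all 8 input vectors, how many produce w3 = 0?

4

w3 = XOR(w1, w2) must be 0, so w1 and w2 are equal.
Satisfying assignments:
  p=0, q=0, r=0
  p=0, q=0, r=1
  p=0, q=1, r=0
  p=0, q=1, r=1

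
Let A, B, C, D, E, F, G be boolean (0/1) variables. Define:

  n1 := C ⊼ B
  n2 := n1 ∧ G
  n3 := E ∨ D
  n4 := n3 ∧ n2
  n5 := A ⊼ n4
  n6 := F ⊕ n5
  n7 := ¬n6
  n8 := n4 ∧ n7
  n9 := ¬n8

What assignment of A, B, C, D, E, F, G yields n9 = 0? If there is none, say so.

Check with A=1, B=0, C=1, D=1, E=0, F=0, G=1:
n1 = C ⊼ B = 1 ⊼ 0 = 1
n2 = n1 ∧ G = 1 ∧ 1 = 1
n3 = E ∨ D = 0 ∨ 1 = 1
n4 = n3 ∧ n2 = 1 ∧ 1 = 1
n5 = A ⊼ n4 = 1 ⊼ 1 = 0
n6 = F ⊕ n5 = 0 ⊕ 0 = 0
n7 = ¬n6 = ¬0 = 1
n8 = n4 ∧ n7 = 1 ∧ 1 = 1
n9 = ¬n8 = ¬1 = 0
So n9 = 0 as required.

A=1, B=0, C=1, D=1, E=0, F=0, G=1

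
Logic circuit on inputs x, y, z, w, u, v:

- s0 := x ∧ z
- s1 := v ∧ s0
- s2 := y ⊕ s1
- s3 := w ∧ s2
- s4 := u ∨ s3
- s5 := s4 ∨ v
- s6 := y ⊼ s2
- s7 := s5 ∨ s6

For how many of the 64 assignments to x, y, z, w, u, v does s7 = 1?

s7 = s5 ∨ s6 must be 1, so at least one of s5, s6 is 1.
Enumerating the 64 input combinations, 60 give s7 = 1 and 4 give s7 = 0.

60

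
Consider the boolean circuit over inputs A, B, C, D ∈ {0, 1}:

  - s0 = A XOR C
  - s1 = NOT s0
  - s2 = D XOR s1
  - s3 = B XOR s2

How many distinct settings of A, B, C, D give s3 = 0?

s3 = B XOR s2 must be 0, so B and s2 are equal.
Enumerating the 16 input combinations, 8 give s3 = 0 and 8 give s3 = 1.

8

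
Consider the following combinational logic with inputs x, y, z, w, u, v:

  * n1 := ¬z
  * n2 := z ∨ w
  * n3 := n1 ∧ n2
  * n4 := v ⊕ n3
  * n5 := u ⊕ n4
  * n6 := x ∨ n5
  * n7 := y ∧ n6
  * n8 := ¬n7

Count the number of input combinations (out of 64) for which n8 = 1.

n8 = ¬n7 must be 1, so n7 = 0.
Enumerating the 64 input combinations, 40 give n8 = 1 and 24 give n8 = 0.

40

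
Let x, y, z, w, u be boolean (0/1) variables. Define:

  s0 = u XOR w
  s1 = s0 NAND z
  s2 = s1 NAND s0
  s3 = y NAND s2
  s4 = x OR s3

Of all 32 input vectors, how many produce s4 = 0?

s4 = x OR s3 must be 0, so both x = 0 and s3 = 0.
Satisfying assignments:
  x=0, y=1, z=0, w=0, u=0
  x=0, y=1, z=0, w=1, u=1
  x=0, y=1, z=1, w=0, u=0
  x=0, y=1, z=1, w=0, u=1
  x=0, y=1, z=1, w=1, u=0
  x=0, y=1, z=1, w=1, u=1

6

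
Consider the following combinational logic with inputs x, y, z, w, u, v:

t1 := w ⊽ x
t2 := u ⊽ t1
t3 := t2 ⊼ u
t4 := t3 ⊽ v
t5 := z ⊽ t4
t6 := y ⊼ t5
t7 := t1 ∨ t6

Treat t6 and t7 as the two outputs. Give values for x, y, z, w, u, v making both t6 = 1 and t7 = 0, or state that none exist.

no solution exists

Across all 64 input combinations, none give both t6 = 1 and t7 = 0.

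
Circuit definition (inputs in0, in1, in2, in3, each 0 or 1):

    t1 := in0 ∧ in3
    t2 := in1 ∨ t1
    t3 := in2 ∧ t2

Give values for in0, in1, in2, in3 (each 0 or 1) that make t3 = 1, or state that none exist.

t3 = in2 ∧ t2 must be 1, so both in2 = 1 and t2 = 1.
Check with in0=0, in1=1, in2=1, in3=0:
t1 = in0 ∧ in3 = 0 ∧ 0 = 0
t2 = in1 ∨ t1 = 1 ∨ 0 = 1
t3 = in2 ∧ t2 = 1 ∧ 1 = 1
So t3 = 1 as required.

in0=0, in1=1, in2=1, in3=0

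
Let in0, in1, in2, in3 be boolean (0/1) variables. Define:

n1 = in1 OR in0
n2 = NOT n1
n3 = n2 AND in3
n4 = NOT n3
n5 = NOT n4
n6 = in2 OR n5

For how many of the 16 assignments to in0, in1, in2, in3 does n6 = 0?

7

n6 = in2 OR n5 must be 0, so both in2 = 0 and n5 = 0.
n5 = NOT n4 must be 0, so n4 = 1.
n4 = NOT n3 must be 1, so n3 = 0.
Enumerating the 16 input combinations, 7 give n6 = 0 and 9 give n6 = 1.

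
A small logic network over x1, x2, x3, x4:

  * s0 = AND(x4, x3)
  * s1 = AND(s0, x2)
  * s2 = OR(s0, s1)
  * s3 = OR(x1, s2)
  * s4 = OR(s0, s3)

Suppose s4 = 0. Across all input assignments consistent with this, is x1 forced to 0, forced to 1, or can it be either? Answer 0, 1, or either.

s4 = OR(s0, s3) must be 0, so both s0 = 0 and s3 = 0.
s0 = AND(x4, x3) must be 0, so at least one of x4, x3 is 0.
s3 = OR(x1, s2) must be 0, so both x1 = 0 and s2 = 0.
Every assignment with s4 = 0 has x1 = 0; there are 6 such assignment(s).

0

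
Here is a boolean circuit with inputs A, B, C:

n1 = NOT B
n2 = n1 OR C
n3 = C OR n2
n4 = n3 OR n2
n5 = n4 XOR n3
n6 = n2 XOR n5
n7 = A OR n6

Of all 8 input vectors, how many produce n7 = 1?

n7 = A OR n6 must be 1, so at least one of A, n6 is 1.
Enumerating the 8 input combinations, 7 give n7 = 1 and 1 give n7 = 0.

7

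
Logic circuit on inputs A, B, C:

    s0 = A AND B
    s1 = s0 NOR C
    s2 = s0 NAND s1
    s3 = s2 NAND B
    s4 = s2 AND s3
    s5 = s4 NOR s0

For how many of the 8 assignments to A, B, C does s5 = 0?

s5 = s4 NOR s0 must be 0, so at least one of s4, s0 is 1.
Enumerating the 8 input combinations, 6 give s5 = 0 and 2 give s5 = 1.

6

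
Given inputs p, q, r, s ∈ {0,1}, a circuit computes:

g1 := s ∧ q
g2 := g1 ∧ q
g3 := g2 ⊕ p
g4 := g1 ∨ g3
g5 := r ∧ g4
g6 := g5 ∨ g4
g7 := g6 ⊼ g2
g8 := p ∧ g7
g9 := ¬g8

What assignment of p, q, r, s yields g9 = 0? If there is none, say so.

Check with p=1, q=0, r=0, s=0:
g1 = s ∧ q = 0 ∧ 0 = 0
g2 = g1 ∧ q = 0 ∧ 0 = 0
g3 = g2 ⊕ p = 0 ⊕ 1 = 1
g4 = g1 ∨ g3 = 0 ∨ 1 = 1
g5 = r ∧ g4 = 0 ∧ 1 = 0
g6 = g5 ∨ g4 = 0 ∨ 1 = 1
g7 = g6 ⊼ g2 = 1 ⊼ 0 = 1
g8 = p ∧ g7 = 1 ∧ 1 = 1
g9 = ¬g8 = ¬1 = 0
So g9 = 0 as required.

p=1, q=0, r=0, s=0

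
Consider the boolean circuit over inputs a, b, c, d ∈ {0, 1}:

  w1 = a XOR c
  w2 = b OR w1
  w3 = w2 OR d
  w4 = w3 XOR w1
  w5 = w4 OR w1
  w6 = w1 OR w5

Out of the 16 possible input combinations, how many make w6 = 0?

w6 = w1 OR w5 must be 0, so both w1 = 0 and w5 = 0.
Enumerating the 16 input combinations, 2 give w6 = 0 and 14 give w6 = 1.

2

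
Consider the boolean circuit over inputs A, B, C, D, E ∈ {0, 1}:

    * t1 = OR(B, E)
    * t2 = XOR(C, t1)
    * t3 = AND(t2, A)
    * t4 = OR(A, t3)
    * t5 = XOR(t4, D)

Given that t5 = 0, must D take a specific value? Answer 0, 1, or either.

Both values of D occur among assignments with t5 = 0:
  D=0: A=0, B=0, C=0, D=0, E=0
  D=1: A=1, B=0, C=0, D=1, E=0

either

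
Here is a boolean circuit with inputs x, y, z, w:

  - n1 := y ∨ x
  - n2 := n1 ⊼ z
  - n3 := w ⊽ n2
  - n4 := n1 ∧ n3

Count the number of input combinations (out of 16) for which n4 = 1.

n4 = n1 ∧ n3 must be 1, so both n1 = 1 and n3 = 1.
n1 = y ∨ x must be 1, so at least one of y, x is 1.
Satisfying assignments:
  x=0, y=1, z=1, w=0
  x=1, y=0, z=1, w=0
  x=1, y=1, z=1, w=0

3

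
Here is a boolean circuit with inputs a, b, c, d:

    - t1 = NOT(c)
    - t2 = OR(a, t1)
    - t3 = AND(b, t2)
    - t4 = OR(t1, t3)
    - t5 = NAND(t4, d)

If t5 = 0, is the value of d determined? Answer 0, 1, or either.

t5 = NAND(t4, d) must be 0, so both t4 = 1 and d = 1.
t4 = OR(t1, t3) must be 1, so at least one of t1, t3 is 1.
Every assignment with t5 = 0 has d = 1; there are 5 such assignment(s).

1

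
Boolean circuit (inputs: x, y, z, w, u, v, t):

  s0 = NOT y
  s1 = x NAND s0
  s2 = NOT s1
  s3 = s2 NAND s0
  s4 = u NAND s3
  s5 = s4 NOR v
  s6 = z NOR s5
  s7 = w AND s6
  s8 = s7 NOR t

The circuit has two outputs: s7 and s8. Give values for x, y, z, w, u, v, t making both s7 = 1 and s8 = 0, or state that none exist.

x=1 y=0 z=0 w=1 u=1 v=0 t=0

Check with x=1 y=0 z=0 w=1 u=1 v=0 t=0:
s0 = NOT y = NOT 0 = 1
s1 = x NAND s0 = 1 NAND 1 = 0
s2 = NOT s1 = NOT 0 = 1
s3 = s2 NAND s0 = 1 NAND 1 = 0
s4 = u NAND s3 = 1 NAND 0 = 1
s5 = s4 NOR v = 1 NOR 0 = 0
s6 = z NOR s5 = 0 NOR 0 = 1
s7 = w AND s6 = 1 AND 1 = 1
s8 = s7 NOR t = 1 NOR 0 = 0
So s7 = 1 and s8 = 0.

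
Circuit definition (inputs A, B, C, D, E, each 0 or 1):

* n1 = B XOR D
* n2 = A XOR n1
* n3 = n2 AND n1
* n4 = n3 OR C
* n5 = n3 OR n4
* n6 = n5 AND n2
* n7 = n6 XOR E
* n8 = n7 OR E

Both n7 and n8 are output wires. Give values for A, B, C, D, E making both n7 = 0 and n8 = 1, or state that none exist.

Check with A=1 B=1 C=1 D=1 E=1:
n1 = B XOR D = 1 XOR 1 = 0
n2 = A XOR n1 = 1 XOR 0 = 1
n3 = n2 AND n1 = 1 AND 0 = 0
n4 = n3 OR C = 0 OR 1 = 1
n5 = n3 OR n4 = 0 OR 1 = 1
n6 = n5 AND n2 = 1 AND 1 = 1
n7 = n6 XOR E = 1 XOR 1 = 0
n8 = n7 OR E = 0 OR 1 = 1
So n7 = 0 and n8 = 1.

A=1 B=1 C=1 D=1 E=1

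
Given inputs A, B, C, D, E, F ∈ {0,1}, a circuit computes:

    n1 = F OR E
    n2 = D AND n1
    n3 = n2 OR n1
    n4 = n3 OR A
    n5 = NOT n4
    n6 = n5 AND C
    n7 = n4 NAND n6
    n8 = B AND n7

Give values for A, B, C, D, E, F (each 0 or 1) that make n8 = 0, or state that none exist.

Check with A=1 B=0 C=1 D=1 E=0 F=0:
n1 = F OR E = 0 OR 0 = 0
n2 = D AND n1 = 1 AND 0 = 0
n3 = n2 OR n1 = 0 OR 0 = 0
n4 = n3 OR A = 0 OR 1 = 1
n5 = NOT n4 = NOT 1 = 0
n6 = n5 AND C = 0 AND 1 = 0
n7 = n4 NAND n6 = 1 NAND 0 = 1
n8 = B AND n7 = 0 AND 1 = 0
So n8 = 0 as required.

A=1 B=0 C=1 D=1 E=0 F=0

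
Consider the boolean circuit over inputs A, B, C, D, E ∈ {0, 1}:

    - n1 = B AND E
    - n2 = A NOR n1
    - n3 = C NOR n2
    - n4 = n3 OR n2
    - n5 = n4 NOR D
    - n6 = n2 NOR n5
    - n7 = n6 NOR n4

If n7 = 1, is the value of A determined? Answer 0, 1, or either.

either

Both values of A occur among assignments with n7 = 1:
  A=0: A=0, B=1, C=1, D=0, E=1
  A=1: A=1, B=0, C=1, D=0, E=0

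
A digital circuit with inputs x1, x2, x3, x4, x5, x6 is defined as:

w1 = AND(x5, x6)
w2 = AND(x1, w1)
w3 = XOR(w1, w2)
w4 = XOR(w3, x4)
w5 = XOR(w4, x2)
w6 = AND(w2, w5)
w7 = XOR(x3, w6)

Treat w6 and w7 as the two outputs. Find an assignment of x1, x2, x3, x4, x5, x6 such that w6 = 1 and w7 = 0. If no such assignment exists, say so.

x1=1, x2=1, x3=1, x4=0, x5=1, x6=1

Check with x1=1, x2=1, x3=1, x4=0, x5=1, x6=1:
w1 = AND(x5, x6) = AND(1, 1) = 1
w2 = AND(x1, w1) = AND(1, 1) = 1
w3 = XOR(w1, w2) = XOR(1, 1) = 0
w4 = XOR(w3, x4) = XOR(0, 0) = 0
w5 = XOR(w4, x2) = XOR(0, 1) = 1
w6 = AND(w2, w5) = AND(1, 1) = 1
w7 = XOR(x3, w6) = XOR(1, 1) = 0
So w6 = 1 and w7 = 0.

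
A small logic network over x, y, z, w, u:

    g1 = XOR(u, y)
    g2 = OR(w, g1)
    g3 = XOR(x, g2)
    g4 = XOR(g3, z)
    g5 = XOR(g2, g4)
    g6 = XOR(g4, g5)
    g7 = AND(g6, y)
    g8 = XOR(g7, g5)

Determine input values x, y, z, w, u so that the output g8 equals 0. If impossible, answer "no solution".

x=0, y=1, z=1, w=1, u=1

g8 = XOR(g7, g5) must be 0, so g7 and g5 are equal.
Check with x=0, y=1, z=1, w=1, u=1:
g1 = XOR(u, y) = XOR(1, 1) = 0
g2 = OR(w, g1) = OR(1, 0) = 1
g3 = XOR(x, g2) = XOR(0, 1) = 1
g4 = XOR(g3, z) = XOR(1, 1) = 0
g5 = XOR(g2, g4) = XOR(1, 0) = 1
g6 = XOR(g4, g5) = XOR(0, 1) = 1
g7 = AND(g6, y) = AND(1, 1) = 1
g8 = XOR(g7, g5) = XOR(1, 1) = 0
So g8 = 0 as required.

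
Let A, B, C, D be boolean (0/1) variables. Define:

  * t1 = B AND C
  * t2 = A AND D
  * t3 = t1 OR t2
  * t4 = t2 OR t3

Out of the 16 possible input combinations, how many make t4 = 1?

7

t4 = t2 OR t3 must be 1, so at least one of t2, t3 is 1.
Enumerating the 16 input combinations, 7 give t4 = 1 and 9 give t4 = 0.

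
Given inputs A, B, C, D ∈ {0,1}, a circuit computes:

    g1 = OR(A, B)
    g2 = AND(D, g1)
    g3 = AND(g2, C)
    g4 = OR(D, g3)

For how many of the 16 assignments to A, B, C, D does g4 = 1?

g4 = OR(D, g3) must be 1, so at least one of D, g3 is 1.
Enumerating the 16 input combinations, 8 give g4 = 1 and 8 give g4 = 0.

8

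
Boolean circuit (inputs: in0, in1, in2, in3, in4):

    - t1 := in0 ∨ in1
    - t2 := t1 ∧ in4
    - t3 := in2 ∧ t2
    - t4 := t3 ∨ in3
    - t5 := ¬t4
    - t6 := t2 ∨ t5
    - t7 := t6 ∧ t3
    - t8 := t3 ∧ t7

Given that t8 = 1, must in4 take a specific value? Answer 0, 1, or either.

t8 = t3 ∧ t7 must be 1, so both t3 = 1 and t7 = 1.
t3 = in2 ∧ t2 must be 1, so both in2 = 1 and t2 = 1.
Every assignment with t8 = 1 has in4 = 1; there are 6 such assignment(s).

1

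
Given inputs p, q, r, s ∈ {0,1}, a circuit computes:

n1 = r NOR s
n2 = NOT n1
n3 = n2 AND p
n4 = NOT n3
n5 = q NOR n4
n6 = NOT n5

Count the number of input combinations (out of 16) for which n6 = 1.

n6 = NOT n5 must be 1, so n5 = 0.
Enumerating the 16 input combinations, 13 give n6 = 1 and 3 give n6 = 0.

13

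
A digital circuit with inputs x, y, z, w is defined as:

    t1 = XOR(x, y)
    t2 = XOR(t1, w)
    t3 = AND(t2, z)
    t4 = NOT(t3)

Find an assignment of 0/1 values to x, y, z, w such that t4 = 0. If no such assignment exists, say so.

x=0 y=1 z=1 w=0

t4 = NOT(t3) must be 0, so t3 = 1.
t3 = AND(t2, z) must be 1, so both t2 = 1 and z = 1.
t2 = XOR(t1, w) must be 1, so t1 and w differ.
Check with x=0 y=1 z=1 w=0:
t1 = XOR(x, y) = XOR(0, 1) = 1
t2 = XOR(t1, w) = XOR(1, 0) = 1
t3 = AND(t2, z) = AND(1, 1) = 1
t4 = NOT(t3) = NOT 1 = 0
So t4 = 0 as required.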